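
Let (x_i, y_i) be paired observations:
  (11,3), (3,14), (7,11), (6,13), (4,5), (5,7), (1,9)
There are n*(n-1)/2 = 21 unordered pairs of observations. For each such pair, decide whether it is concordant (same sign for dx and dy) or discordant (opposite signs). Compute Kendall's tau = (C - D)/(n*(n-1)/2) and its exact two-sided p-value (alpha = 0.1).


Step 1: Enumerate the 21 unordered pairs (i,j) with i<j and classify each by sign(x_j-x_i) * sign(y_j-y_i).
  (1,2):dx=-8,dy=+11->D; (1,3):dx=-4,dy=+8->D; (1,4):dx=-5,dy=+10->D; (1,5):dx=-7,dy=+2->D
  (1,6):dx=-6,dy=+4->D; (1,7):dx=-10,dy=+6->D; (2,3):dx=+4,dy=-3->D; (2,4):dx=+3,dy=-1->D
  (2,5):dx=+1,dy=-9->D; (2,6):dx=+2,dy=-7->D; (2,7):dx=-2,dy=-5->C; (3,4):dx=-1,dy=+2->D
  (3,5):dx=-3,dy=-6->C; (3,6):dx=-2,dy=-4->C; (3,7):dx=-6,dy=-2->C; (4,5):dx=-2,dy=-8->C
  (4,6):dx=-1,dy=-6->C; (4,7):dx=-5,dy=-4->C; (5,6):dx=+1,dy=+2->C; (5,7):dx=-3,dy=+4->D
  (6,7):dx=-4,dy=+2->D
Step 2: C = 8, D = 13, total pairs = 21.
Step 3: tau = (C - D)/(n(n-1)/2) = (8 - 13)/21 = -0.238095.
Step 4: Exact two-sided p-value (enumerate n! = 5040 permutations of y under H0): p = 0.561905.
Step 5: alpha = 0.1. fail to reject H0.

tau_b = -0.2381 (C=8, D=13), p = 0.561905, fail to reject H0.


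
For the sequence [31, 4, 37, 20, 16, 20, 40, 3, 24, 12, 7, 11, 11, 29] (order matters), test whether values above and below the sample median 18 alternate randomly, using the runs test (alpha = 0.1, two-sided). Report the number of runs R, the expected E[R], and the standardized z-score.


Step 1: Compute median = 18; label A = above, B = below.
Labels in order: ABAABAABABBBBA  (n_A = 7, n_B = 7)
Step 2: Count runs R = 9.
Step 3: Under H0 (random ordering), E[R] = 2*n_A*n_B/(n_A+n_B) + 1 = 2*7*7/14 + 1 = 8.0000.
        Var[R] = 2*n_A*n_B*(2*n_A*n_B - n_A - n_B) / ((n_A+n_B)^2 * (n_A+n_B-1)) = 8232/2548 = 3.2308.
        SD[R] = 1.7974.
Step 4: Continuity-corrected z = (R - 0.5 - E[R]) / SD[R] = (9 - 0.5 - 8.0000) / 1.7974 = 0.2782.
Step 5: Two-sided p-value via normal approximation = 2*(1 - Phi(|z|)) = 0.780879.
Step 6: alpha = 0.1. fail to reject H0.

R = 9, z = 0.2782, p = 0.780879, fail to reject H0.


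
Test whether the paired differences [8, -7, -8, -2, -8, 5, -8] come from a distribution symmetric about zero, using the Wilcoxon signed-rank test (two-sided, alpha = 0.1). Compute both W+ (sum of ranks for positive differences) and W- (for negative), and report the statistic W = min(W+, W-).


Step 1: Drop any zero differences (none here) and take |d_i|.
|d| = [8, 7, 8, 2, 8, 5, 8]
Step 2: Midrank |d_i| (ties get averaged ranks).
ranks: |8|->5.5, |7|->3, |8|->5.5, |2|->1, |8|->5.5, |5|->2, |8|->5.5
Step 3: Attach original signs; sum ranks with positive sign and with negative sign.
W+ = 5.5 + 2 = 7.5
W- = 3 + 5.5 + 1 + 5.5 + 5.5 = 20.5
(Check: W+ + W- = 28 should equal n(n+1)/2 = 28.)
Step 4: Test statistic W = min(W+, W-) = 7.5.
Step 5: Ties in |d|, so use the tie-corrected normal approximation.
        E[W] = n(n+1)/4 = 7*8/4 = 14.
        Tie groups: |d|=8 (t=4); sum(t^3 - t) = 60.
        Var[W] = n(n+1)(2n+1)/24 - sum(t^3-t)/48 = 840/24 - 60/48 = 33.75.
        z = (W - E[W]) / sqrt(Var[W]) = (7.5 - 14) / 5.8095 = -1.1189.
        Two-sided p = 2*Phi(z) = 0.263199.
Step 6: alpha = 0.1. fail to reject H0.

W+ = 7.5, W- = 20.5, W = min = 7.5, p = 0.263199, fail to reject H0.


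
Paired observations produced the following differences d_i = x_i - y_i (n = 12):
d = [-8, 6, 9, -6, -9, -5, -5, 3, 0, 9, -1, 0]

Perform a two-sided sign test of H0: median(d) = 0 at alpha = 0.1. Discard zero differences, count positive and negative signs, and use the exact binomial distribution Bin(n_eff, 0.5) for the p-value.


Step 1: Discard zero differences. Original n = 12; n_eff = number of nonzero differences = 10.
Nonzero differences (with sign): -8, +6, +9, -6, -9, -5, -5, +3, +9, -1
Step 2: Count signs: positive = 4, negative = 6.
Step 3: Under H0: P(positive) = 0.5, so the number of positives S ~ Bin(10, 0.5).
Step 4: Two-sided exact p-value = sum of Bin(10,0.5) probabilities at or below the observed probability = 0.753906.
Step 5: alpha = 0.1. fail to reject H0.

n_eff = 10, pos = 4, neg = 6, p = 0.753906, fail to reject H0.


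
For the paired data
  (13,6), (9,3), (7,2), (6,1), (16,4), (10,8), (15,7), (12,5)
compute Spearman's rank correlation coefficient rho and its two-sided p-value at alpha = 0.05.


Step 1: Rank x and y separately (midranks; no ties here).
rank(x): 13->6, 9->3, 7->2, 6->1, 16->8, 10->4, 15->7, 12->5
rank(y): 6->6, 3->3, 2->2, 1->1, 4->4, 8->8, 7->7, 5->5
Step 2: d_i = R_x(i) - R_y(i); compute d_i^2.
  (6-6)^2=0, (3-3)^2=0, (2-2)^2=0, (1-1)^2=0, (8-4)^2=16, (4-8)^2=16, (7-7)^2=0, (5-5)^2=0
sum(d^2) = 32.
Step 3: rho = 1 - 6*32 / (8*(8^2 - 1)) = 1 - 192/504 = 0.619048.
Step 4: Under H0, t = rho * sqrt((n-2)/(1-rho^2)) = 1.9308 ~ t(6).
Step 5: Two-sided p-value from the t-distribution with 6 df = 0.101733.
Step 6: alpha = 0.05. fail to reject H0.

rho = 0.6190, p = 0.101733, fail to reject H0 at alpha = 0.05.


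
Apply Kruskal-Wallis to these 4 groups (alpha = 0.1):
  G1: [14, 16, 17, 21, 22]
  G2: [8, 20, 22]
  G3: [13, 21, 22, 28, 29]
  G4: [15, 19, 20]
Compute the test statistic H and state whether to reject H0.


Step 1: Combine all N = 16 observations and assign midranks.
sorted (value, group, rank): (8,G2,1), (13,G3,2), (14,G1,3), (15,G4,4), (16,G1,5), (17,G1,6), (19,G4,7), (20,G2,8.5), (20,G4,8.5), (21,G1,10.5), (21,G3,10.5), (22,G1,13), (22,G2,13), (22,G3,13), (28,G3,15), (29,G3,16)
Step 2: Sum ranks within each group.
R_1 = 37.5 (n_1 = 5)
R_2 = 22.5 (n_2 = 3)
R_3 = 56.5 (n_3 = 5)
R_4 = 19.5 (n_4 = 3)
Step 3: H = 12/(N(N+1)) * sum(R_i^2/n_i) - 3(N+1)
     = 12/(16*17) * (37.5^2/5 + 22.5^2/3 + 56.5^2/5 + 19.5^2/3) - 3*17
     = 0.044118 * 1215.2 - 51
     = 2.611765.
Step 4: Ties present; correction factor C = 1 - 36/(16^3 - 16) = 0.991176. Corrected H = 2.611765 / 0.991176 = 2.635015.
Step 5: Under H0, H ~ chi^2(3); p-value = 0.451384.
Step 6: alpha = 0.1. fail to reject H0.

H = 2.6350, df = 3, p = 0.451384, fail to reject H0.


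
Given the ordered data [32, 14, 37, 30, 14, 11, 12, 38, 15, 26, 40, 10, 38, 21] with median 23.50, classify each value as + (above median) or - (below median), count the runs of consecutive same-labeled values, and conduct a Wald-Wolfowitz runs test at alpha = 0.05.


Step 1: Compute median = 23.50; label A = above, B = below.
Labels in order: ABAABBBABAABAB  (n_A = 7, n_B = 7)
Step 2: Count runs R = 10.
Step 3: Under H0 (random ordering), E[R] = 2*n_A*n_B/(n_A+n_B) + 1 = 2*7*7/14 + 1 = 8.0000.
        Var[R] = 2*n_A*n_B*(2*n_A*n_B - n_A - n_B) / ((n_A+n_B)^2 * (n_A+n_B-1)) = 8232/2548 = 3.2308.
        SD[R] = 1.7974.
Step 4: Continuity-corrected z = (R - 0.5 - E[R]) / SD[R] = (10 - 0.5 - 8.0000) / 1.7974 = 0.8345.
Step 5: Two-sided p-value via normal approximation = 2*(1 - Phi(|z|)) = 0.403986.
Step 6: alpha = 0.05. fail to reject H0.

R = 10, z = 0.8345, p = 0.403986, fail to reject H0.


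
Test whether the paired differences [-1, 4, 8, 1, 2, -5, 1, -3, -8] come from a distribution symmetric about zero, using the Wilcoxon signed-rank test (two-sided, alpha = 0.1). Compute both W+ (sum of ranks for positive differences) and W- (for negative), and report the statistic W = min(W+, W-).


Step 1: Drop any zero differences (none here) and take |d_i|.
|d| = [1, 4, 8, 1, 2, 5, 1, 3, 8]
Step 2: Midrank |d_i| (ties get averaged ranks).
ranks: |1|->2, |4|->6, |8|->8.5, |1|->2, |2|->4, |5|->7, |1|->2, |3|->5, |8|->8.5
Step 3: Attach original signs; sum ranks with positive sign and with negative sign.
W+ = 6 + 8.5 + 2 + 4 + 2 = 22.5
W- = 2 + 7 + 5 + 8.5 = 22.5
(Check: W+ + W- = 45 should equal n(n+1)/2 = 45.)
Step 4: Test statistic W = min(W+, W-) = 22.5.
Step 5: Ties in |d|, so use the tie-corrected normal approximation.
        E[W] = n(n+1)/4 = 9*10/4 = 22.5.
        Tie groups: |d|=1 (t=3), |d|=8 (t=2); sum(t^3 - t) = 30.
        Var[W] = n(n+1)(2n+1)/24 - sum(t^3-t)/48 = 1710/24 - 30/48 = 70.625.
        z = (W - E[W]) / sqrt(Var[W]) = (22.5 - 22.5) / 8.4039 = 0.0000.
        Two-sided p = 2*Phi(z) = 1.000000.
Step 6: alpha = 0.1. fail to reject H0.

W+ = 22.5, W- = 22.5, W = min = 22.5, p = 1.000000, fail to reject H0.


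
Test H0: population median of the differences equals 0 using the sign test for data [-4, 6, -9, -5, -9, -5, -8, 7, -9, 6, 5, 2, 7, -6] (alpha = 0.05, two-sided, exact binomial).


Step 1: Discard zero differences. Original n = 14; n_eff = number of nonzero differences = 14.
Nonzero differences (with sign): -4, +6, -9, -5, -9, -5, -8, +7, -9, +6, +5, +2, +7, -6
Step 2: Count signs: positive = 6, negative = 8.
Step 3: Under H0: P(positive) = 0.5, so the number of positives S ~ Bin(14, 0.5).
Step 4: Two-sided exact p-value = sum of Bin(14,0.5) probabilities at or below the observed probability = 0.790527.
Step 5: alpha = 0.05. fail to reject H0.

n_eff = 14, pos = 6, neg = 8, p = 0.790527, fail to reject H0.


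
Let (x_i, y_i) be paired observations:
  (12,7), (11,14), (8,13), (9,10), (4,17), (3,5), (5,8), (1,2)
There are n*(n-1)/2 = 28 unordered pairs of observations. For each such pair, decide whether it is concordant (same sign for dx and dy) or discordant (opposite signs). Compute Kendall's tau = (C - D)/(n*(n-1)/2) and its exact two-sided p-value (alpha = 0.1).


Step 1: Enumerate the 28 unordered pairs (i,j) with i<j and classify each by sign(x_j-x_i) * sign(y_j-y_i).
  (1,2):dx=-1,dy=+7->D; (1,3):dx=-4,dy=+6->D; (1,4):dx=-3,dy=+3->D; (1,5):dx=-8,dy=+10->D
  (1,6):dx=-9,dy=-2->C; (1,7):dx=-7,dy=+1->D; (1,8):dx=-11,dy=-5->C; (2,3):dx=-3,dy=-1->C
  (2,4):dx=-2,dy=-4->C; (2,5):dx=-7,dy=+3->D; (2,6):dx=-8,dy=-9->C; (2,7):dx=-6,dy=-6->C
  (2,8):dx=-10,dy=-12->C; (3,4):dx=+1,dy=-3->D; (3,5):dx=-4,dy=+4->D; (3,6):dx=-5,dy=-8->C
  (3,7):dx=-3,dy=-5->C; (3,8):dx=-7,dy=-11->C; (4,5):dx=-5,dy=+7->D; (4,6):dx=-6,dy=-5->C
  (4,7):dx=-4,dy=-2->C; (4,8):dx=-8,dy=-8->C; (5,6):dx=-1,dy=-12->C; (5,7):dx=+1,dy=-9->D
  (5,8):dx=-3,dy=-15->C; (6,7):dx=+2,dy=+3->C; (6,8):dx=-2,dy=-3->C; (7,8):dx=-4,dy=-6->C
Step 2: C = 18, D = 10, total pairs = 28.
Step 3: tau = (C - D)/(n(n-1)/2) = (18 - 10)/28 = 0.285714.
Step 4: Exact two-sided p-value (enumerate n! = 40320 permutations of y under H0): p = 0.398760.
Step 5: alpha = 0.1. fail to reject H0.

tau_b = 0.2857 (C=18, D=10), p = 0.398760, fail to reject H0.


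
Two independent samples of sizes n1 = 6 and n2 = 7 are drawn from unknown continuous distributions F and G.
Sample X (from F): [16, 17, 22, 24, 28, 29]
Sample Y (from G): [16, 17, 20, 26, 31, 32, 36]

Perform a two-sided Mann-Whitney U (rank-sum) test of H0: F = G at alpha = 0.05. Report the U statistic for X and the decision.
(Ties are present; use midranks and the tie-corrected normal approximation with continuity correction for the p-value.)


Step 1: Combine and sort all 13 observations; assign midranks.
sorted (value, group): (16,X), (16,Y), (17,X), (17,Y), (20,Y), (22,X), (24,X), (26,Y), (28,X), (29,X), (31,Y), (32,Y), (36,Y)
ranks: 16->1.5, 16->1.5, 17->3.5, 17->3.5, 20->5, 22->6, 24->7, 26->8, 28->9, 29->10, 31->11, 32->12, 36->13
Step 2: Rank sum for X: R1 = 1.5 + 3.5 + 6 + 7 + 9 + 10 = 37.
Step 3: U_X = R1 - n1(n1+1)/2 = 37 - 6*7/2 = 37 - 21 = 16.
       U_Y = n1*n2 - U_X = 42 - 16 = 26.
Step 4: Ties are present, so use the tie-corrected normal approximation (with continuity correction) for the p-value.
Step 5: p-value = 0.519167; compare to alpha = 0.05. fail to reject H0.

U_X = 16, p = 0.519167, fail to reject H0 at alpha = 0.05.


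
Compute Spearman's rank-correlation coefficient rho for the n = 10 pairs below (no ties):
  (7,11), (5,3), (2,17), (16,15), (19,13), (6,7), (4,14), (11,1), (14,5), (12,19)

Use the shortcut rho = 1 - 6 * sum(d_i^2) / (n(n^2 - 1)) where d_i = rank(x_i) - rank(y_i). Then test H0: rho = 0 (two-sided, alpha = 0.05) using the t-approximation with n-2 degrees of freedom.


Step 1: Rank x and y separately (midranks; no ties here).
rank(x): 7->5, 5->3, 2->1, 16->9, 19->10, 6->4, 4->2, 11->6, 14->8, 12->7
rank(y): 11->5, 3->2, 17->9, 15->8, 13->6, 7->4, 14->7, 1->1, 5->3, 19->10
Step 2: d_i = R_x(i) - R_y(i); compute d_i^2.
  (5-5)^2=0, (3-2)^2=1, (1-9)^2=64, (9-8)^2=1, (10-6)^2=16, (4-4)^2=0, (2-7)^2=25, (6-1)^2=25, (8-3)^2=25, (7-10)^2=9
sum(d^2) = 166.
Step 3: rho = 1 - 6*166 / (10*(10^2 - 1)) = 1 - 996/990 = -0.006061.
Step 4: Under H0, t = rho * sqrt((n-2)/(1-rho^2)) = -0.0171 ~ t(8).
Step 5: Two-sided p-value from the t-distribution with 8 df = 0.986743.
Step 6: alpha = 0.05. fail to reject H0.

rho = -0.0061, p = 0.986743, fail to reject H0 at alpha = 0.05.


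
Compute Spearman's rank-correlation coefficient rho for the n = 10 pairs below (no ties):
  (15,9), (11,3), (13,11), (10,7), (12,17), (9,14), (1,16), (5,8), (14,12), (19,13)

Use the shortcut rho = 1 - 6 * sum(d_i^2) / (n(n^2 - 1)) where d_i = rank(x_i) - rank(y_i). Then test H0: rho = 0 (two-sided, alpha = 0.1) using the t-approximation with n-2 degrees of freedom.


Step 1: Rank x and y separately (midranks; no ties here).
rank(x): 15->9, 11->5, 13->7, 10->4, 12->6, 9->3, 1->1, 5->2, 14->8, 19->10
rank(y): 9->4, 3->1, 11->5, 7->2, 17->10, 14->8, 16->9, 8->3, 12->6, 13->7
Step 2: d_i = R_x(i) - R_y(i); compute d_i^2.
  (9-4)^2=25, (5-1)^2=16, (7-5)^2=4, (4-2)^2=4, (6-10)^2=16, (3-8)^2=25, (1-9)^2=64, (2-3)^2=1, (8-6)^2=4, (10-7)^2=9
sum(d^2) = 168.
Step 3: rho = 1 - 6*168 / (10*(10^2 - 1)) = 1 - 1008/990 = -0.018182.
Step 4: Under H0, t = rho * sqrt((n-2)/(1-rho^2)) = -0.0514 ~ t(8).
Step 5: Two-sided p-value from the t-distribution with 8 df = 0.960240.
Step 6: alpha = 0.1. fail to reject H0.

rho = -0.0182, p = 0.960240, fail to reject H0 at alpha = 0.1.


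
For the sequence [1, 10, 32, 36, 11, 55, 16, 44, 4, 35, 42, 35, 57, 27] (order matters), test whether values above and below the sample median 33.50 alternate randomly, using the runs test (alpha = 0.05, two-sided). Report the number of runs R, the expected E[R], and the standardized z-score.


Step 1: Compute median = 33.50; label A = above, B = below.
Labels in order: BBBABABABAAAAB  (n_A = 7, n_B = 7)
Step 2: Count runs R = 9.
Step 3: Under H0 (random ordering), E[R] = 2*n_A*n_B/(n_A+n_B) + 1 = 2*7*7/14 + 1 = 8.0000.
        Var[R] = 2*n_A*n_B*(2*n_A*n_B - n_A - n_B) / ((n_A+n_B)^2 * (n_A+n_B-1)) = 8232/2548 = 3.2308.
        SD[R] = 1.7974.
Step 4: Continuity-corrected z = (R - 0.5 - E[R]) / SD[R] = (9 - 0.5 - 8.0000) / 1.7974 = 0.2782.
Step 5: Two-sided p-value via normal approximation = 2*(1 - Phi(|z|)) = 0.780879.
Step 6: alpha = 0.05. fail to reject H0.

R = 9, z = 0.2782, p = 0.780879, fail to reject H0.


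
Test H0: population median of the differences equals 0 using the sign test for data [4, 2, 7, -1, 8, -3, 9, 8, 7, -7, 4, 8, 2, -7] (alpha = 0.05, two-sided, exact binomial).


Step 1: Discard zero differences. Original n = 14; n_eff = number of nonzero differences = 14.
Nonzero differences (with sign): +4, +2, +7, -1, +8, -3, +9, +8, +7, -7, +4, +8, +2, -7
Step 2: Count signs: positive = 10, negative = 4.
Step 3: Under H0: P(positive) = 0.5, so the number of positives S ~ Bin(14, 0.5).
Step 4: Two-sided exact p-value = sum of Bin(14,0.5) probabilities at or below the observed probability = 0.179565.
Step 5: alpha = 0.05. fail to reject H0.

n_eff = 14, pos = 10, neg = 4, p = 0.179565, fail to reject H0.


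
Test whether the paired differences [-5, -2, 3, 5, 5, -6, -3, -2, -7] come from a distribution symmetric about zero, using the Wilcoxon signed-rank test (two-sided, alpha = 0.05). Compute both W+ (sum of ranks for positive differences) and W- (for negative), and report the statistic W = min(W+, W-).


Step 1: Drop any zero differences (none here) and take |d_i|.
|d| = [5, 2, 3, 5, 5, 6, 3, 2, 7]
Step 2: Midrank |d_i| (ties get averaged ranks).
ranks: |5|->6, |2|->1.5, |3|->3.5, |5|->6, |5|->6, |6|->8, |3|->3.5, |2|->1.5, |7|->9
Step 3: Attach original signs; sum ranks with positive sign and with negative sign.
W+ = 3.5 + 6 + 6 = 15.5
W- = 6 + 1.5 + 8 + 3.5 + 1.5 + 9 = 29.5
(Check: W+ + W- = 45 should equal n(n+1)/2 = 45.)
Step 4: Test statistic W = min(W+, W-) = 15.5.
Step 5: Ties in |d|, so use the tie-corrected normal approximation.
        E[W] = n(n+1)/4 = 9*10/4 = 22.5.
        Tie groups: |d|=2 (t=2), |d|=3 (t=2), |d|=5 (t=3); sum(t^3 - t) = 36.
        Var[W] = n(n+1)(2n+1)/24 - sum(t^3-t)/48 = 1710/24 - 36/48 = 70.5.
        z = (W - E[W]) / sqrt(Var[W]) = (15.5 - 22.5) / 8.3964 = -0.8337.
        Two-sided p = 2*Phi(z) = 0.404457.
Step 6: alpha = 0.05. fail to reject H0.

W+ = 15.5, W- = 29.5, W = min = 15.5, p = 0.404457, fail to reject H0.


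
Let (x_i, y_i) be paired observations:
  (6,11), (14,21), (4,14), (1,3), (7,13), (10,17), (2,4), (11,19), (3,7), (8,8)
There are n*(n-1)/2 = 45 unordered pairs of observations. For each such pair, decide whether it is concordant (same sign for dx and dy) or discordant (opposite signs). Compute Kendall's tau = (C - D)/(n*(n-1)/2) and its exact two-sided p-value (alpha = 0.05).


Step 1: Enumerate the 45 unordered pairs (i,j) with i<j and classify each by sign(x_j-x_i) * sign(y_j-y_i).
  (1,2):dx=+8,dy=+10->C; (1,3):dx=-2,dy=+3->D; (1,4):dx=-5,dy=-8->C; (1,5):dx=+1,dy=+2->C
  (1,6):dx=+4,dy=+6->C; (1,7):dx=-4,dy=-7->C; (1,8):dx=+5,dy=+8->C; (1,9):dx=-3,dy=-4->C
  (1,10):dx=+2,dy=-3->D; (2,3):dx=-10,dy=-7->C; (2,4):dx=-13,dy=-18->C; (2,5):dx=-7,dy=-8->C
  (2,6):dx=-4,dy=-4->C; (2,7):dx=-12,dy=-17->C; (2,8):dx=-3,dy=-2->C; (2,9):dx=-11,dy=-14->C
  (2,10):dx=-6,dy=-13->C; (3,4):dx=-3,dy=-11->C; (3,5):dx=+3,dy=-1->D; (3,6):dx=+6,dy=+3->C
  (3,7):dx=-2,dy=-10->C; (3,8):dx=+7,dy=+5->C; (3,9):dx=-1,dy=-7->C; (3,10):dx=+4,dy=-6->D
  (4,5):dx=+6,dy=+10->C; (4,6):dx=+9,dy=+14->C; (4,7):dx=+1,dy=+1->C; (4,8):dx=+10,dy=+16->C
  (4,9):dx=+2,dy=+4->C; (4,10):dx=+7,dy=+5->C; (5,6):dx=+3,dy=+4->C; (5,7):dx=-5,dy=-9->C
  (5,8):dx=+4,dy=+6->C; (5,9):dx=-4,dy=-6->C; (5,10):dx=+1,dy=-5->D; (6,7):dx=-8,dy=-13->C
  (6,8):dx=+1,dy=+2->C; (6,9):dx=-7,dy=-10->C; (6,10):dx=-2,dy=-9->C; (7,8):dx=+9,dy=+15->C
  (7,9):dx=+1,dy=+3->C; (7,10):dx=+6,dy=+4->C; (8,9):dx=-8,dy=-12->C; (8,10):dx=-3,dy=-11->C
  (9,10):dx=+5,dy=+1->C
Step 2: C = 40, D = 5, total pairs = 45.
Step 3: tau = (C - D)/(n(n-1)/2) = (40 - 5)/45 = 0.777778.
Step 4: Exact two-sided p-value (enumerate n! = 3628800 permutations of y under H0): p = 0.000946.
Step 5: alpha = 0.05. reject H0.

tau_b = 0.7778 (C=40, D=5), p = 0.000946, reject H0.


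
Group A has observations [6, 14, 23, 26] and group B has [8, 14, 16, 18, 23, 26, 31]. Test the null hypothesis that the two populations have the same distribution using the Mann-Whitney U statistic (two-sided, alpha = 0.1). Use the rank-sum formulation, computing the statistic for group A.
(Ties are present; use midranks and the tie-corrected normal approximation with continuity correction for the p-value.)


Step 1: Combine and sort all 11 observations; assign midranks.
sorted (value, group): (6,X), (8,Y), (14,X), (14,Y), (16,Y), (18,Y), (23,X), (23,Y), (26,X), (26,Y), (31,Y)
ranks: 6->1, 8->2, 14->3.5, 14->3.5, 16->5, 18->6, 23->7.5, 23->7.5, 26->9.5, 26->9.5, 31->11
Step 2: Rank sum for X: R1 = 1 + 3.5 + 7.5 + 9.5 = 21.5.
Step 3: U_X = R1 - n1(n1+1)/2 = 21.5 - 4*5/2 = 21.5 - 10 = 11.5.
       U_Y = n1*n2 - U_X = 28 - 11.5 = 16.5.
Step 4: Ties are present, so use the tie-corrected normal approximation (with continuity correction) for the p-value.
Step 5: p-value = 0.703524; compare to alpha = 0.1. fail to reject H0.

U_X = 11.5, p = 0.703524, fail to reject H0 at alpha = 0.1.


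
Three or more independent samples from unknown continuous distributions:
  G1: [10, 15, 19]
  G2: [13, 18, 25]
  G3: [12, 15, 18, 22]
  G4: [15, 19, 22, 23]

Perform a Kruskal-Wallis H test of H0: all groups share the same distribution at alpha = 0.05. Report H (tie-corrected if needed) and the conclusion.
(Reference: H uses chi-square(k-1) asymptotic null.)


Step 1: Combine all N = 14 observations and assign midranks.
sorted (value, group, rank): (10,G1,1), (12,G3,2), (13,G2,3), (15,G1,5), (15,G3,5), (15,G4,5), (18,G2,7.5), (18,G3,7.5), (19,G1,9.5), (19,G4,9.5), (22,G3,11.5), (22,G4,11.5), (23,G4,13), (25,G2,14)
Step 2: Sum ranks within each group.
R_1 = 15.5 (n_1 = 3)
R_2 = 24.5 (n_2 = 3)
R_3 = 26 (n_3 = 4)
R_4 = 39 (n_4 = 4)
Step 3: H = 12/(N(N+1)) * sum(R_i^2/n_i) - 3(N+1)
     = 12/(14*15) * (15.5^2/3 + 24.5^2/3 + 26^2/4 + 39^2/4) - 3*15
     = 0.057143 * 829.417 - 45
     = 2.395238.
Step 4: Ties present; correction factor C = 1 - 42/(14^3 - 14) = 0.984615. Corrected H = 2.395238 / 0.984615 = 2.432664.
Step 5: Under H0, H ~ chi^2(3); p-value = 0.487583.
Step 6: alpha = 0.05. fail to reject H0.

H = 2.4327, df = 3, p = 0.487583, fail to reject H0.


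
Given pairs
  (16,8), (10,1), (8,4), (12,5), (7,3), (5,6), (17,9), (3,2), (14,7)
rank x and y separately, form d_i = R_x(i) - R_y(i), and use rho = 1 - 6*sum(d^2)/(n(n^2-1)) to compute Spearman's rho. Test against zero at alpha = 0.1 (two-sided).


Step 1: Rank x and y separately (midranks; no ties here).
rank(x): 16->8, 10->5, 8->4, 12->6, 7->3, 5->2, 17->9, 3->1, 14->7
rank(y): 8->8, 1->1, 4->4, 5->5, 3->3, 6->6, 9->9, 2->2, 7->7
Step 2: d_i = R_x(i) - R_y(i); compute d_i^2.
  (8-8)^2=0, (5-1)^2=16, (4-4)^2=0, (6-5)^2=1, (3-3)^2=0, (2-6)^2=16, (9-9)^2=0, (1-2)^2=1, (7-7)^2=0
sum(d^2) = 34.
Step 3: rho = 1 - 6*34 / (9*(9^2 - 1)) = 1 - 204/720 = 0.716667.
Step 4: Under H0, t = rho * sqrt((n-2)/(1-rho^2)) = 2.7188 ~ t(7).
Step 5: Two-sided p-value from the t-distribution with 7 df = 0.029818.
Step 6: alpha = 0.1. reject H0.

rho = 0.7167, p = 0.029818, reject H0 at alpha = 0.1.


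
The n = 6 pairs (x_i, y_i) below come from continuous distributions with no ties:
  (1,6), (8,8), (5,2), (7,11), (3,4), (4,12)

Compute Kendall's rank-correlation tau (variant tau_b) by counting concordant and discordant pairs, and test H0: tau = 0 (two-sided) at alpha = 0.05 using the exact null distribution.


Step 1: Enumerate the 15 unordered pairs (i,j) with i<j and classify each by sign(x_j-x_i) * sign(y_j-y_i).
  (1,2):dx=+7,dy=+2->C; (1,3):dx=+4,dy=-4->D; (1,4):dx=+6,dy=+5->C; (1,5):dx=+2,dy=-2->D
  (1,6):dx=+3,dy=+6->C; (2,3):dx=-3,dy=-6->C; (2,4):dx=-1,dy=+3->D; (2,5):dx=-5,dy=-4->C
  (2,6):dx=-4,dy=+4->D; (3,4):dx=+2,dy=+9->C; (3,5):dx=-2,dy=+2->D; (3,6):dx=-1,dy=+10->D
  (4,5):dx=-4,dy=-7->C; (4,6):dx=-3,dy=+1->D; (5,6):dx=+1,dy=+8->C
Step 2: C = 8, D = 7, total pairs = 15.
Step 3: tau = (C - D)/(n(n-1)/2) = (8 - 7)/15 = 0.066667.
Step 4: Exact two-sided p-value (enumerate n! = 720 permutations of y under H0): p = 1.000000.
Step 5: alpha = 0.05. fail to reject H0.

tau_b = 0.0667 (C=8, D=7), p = 1.000000, fail to reject H0.


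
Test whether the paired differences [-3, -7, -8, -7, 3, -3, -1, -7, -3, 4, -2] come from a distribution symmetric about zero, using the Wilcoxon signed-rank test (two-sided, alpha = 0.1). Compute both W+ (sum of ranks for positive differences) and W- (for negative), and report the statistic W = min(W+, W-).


Step 1: Drop any zero differences (none here) and take |d_i|.
|d| = [3, 7, 8, 7, 3, 3, 1, 7, 3, 4, 2]
Step 2: Midrank |d_i| (ties get averaged ranks).
ranks: |3|->4.5, |7|->9, |8|->11, |7|->9, |3|->4.5, |3|->4.5, |1|->1, |7|->9, |3|->4.5, |4|->7, |2|->2
Step 3: Attach original signs; sum ranks with positive sign and with negative sign.
W+ = 4.5 + 7 = 11.5
W- = 4.5 + 9 + 11 + 9 + 4.5 + 1 + 9 + 4.5 + 2 = 54.5
(Check: W+ + W- = 66 should equal n(n+1)/2 = 66.)
Step 4: Test statistic W = min(W+, W-) = 11.5.
Step 5: Ties in |d|, so use the tie-corrected normal approximation.
        E[W] = n(n+1)/4 = 11*12/4 = 33.
        Tie groups: |d|=3 (t=4), |d|=7 (t=3); sum(t^3 - t) = 84.
        Var[W] = n(n+1)(2n+1)/24 - sum(t^3-t)/48 = 3036/24 - 84/48 = 124.75.
        z = (W - E[W]) / sqrt(Var[W]) = (11.5 - 33) / 11.1692 = -1.9249.
        Two-sided p = 2*Phi(z) = 0.054236.
Step 6: alpha = 0.1. reject H0.

W+ = 11.5, W- = 54.5, W = min = 11.5, p = 0.054236, reject H0.


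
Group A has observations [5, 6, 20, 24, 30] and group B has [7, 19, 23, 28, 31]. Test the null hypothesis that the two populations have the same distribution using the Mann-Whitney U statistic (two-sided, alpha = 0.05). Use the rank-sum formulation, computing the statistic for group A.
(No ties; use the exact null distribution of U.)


Step 1: Combine and sort all 10 observations; assign midranks.
sorted (value, group): (5,X), (6,X), (7,Y), (19,Y), (20,X), (23,Y), (24,X), (28,Y), (30,X), (31,Y)
ranks: 5->1, 6->2, 7->3, 19->4, 20->5, 23->6, 24->7, 28->8, 30->9, 31->10
Step 2: Rank sum for X: R1 = 1 + 2 + 5 + 7 + 9 = 24.
Step 3: U_X = R1 - n1(n1+1)/2 = 24 - 5*6/2 = 24 - 15 = 9.
       U_Y = n1*n2 - U_X = 25 - 9 = 16.
Step 4: No ties, so the exact null distribution of U (based on enumerating the C(10,5) = 252 equally likely rank assignments) gives the two-sided p-value.
Step 5: p-value = 0.547619; compare to alpha = 0.05. fail to reject H0.

U_X = 9, p = 0.547619, fail to reject H0 at alpha = 0.05.


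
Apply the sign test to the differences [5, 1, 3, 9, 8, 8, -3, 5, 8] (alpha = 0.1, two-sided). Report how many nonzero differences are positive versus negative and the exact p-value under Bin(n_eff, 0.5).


Step 1: Discard zero differences. Original n = 9; n_eff = number of nonzero differences = 9.
Nonzero differences (with sign): +5, +1, +3, +9, +8, +8, -3, +5, +8
Step 2: Count signs: positive = 8, negative = 1.
Step 3: Under H0: P(positive) = 0.5, so the number of positives S ~ Bin(9, 0.5).
Step 4: Two-sided exact p-value = sum of Bin(9,0.5) probabilities at or below the observed probability = 0.039062.
Step 5: alpha = 0.1. reject H0.

n_eff = 9, pos = 8, neg = 1, p = 0.039062, reject H0.


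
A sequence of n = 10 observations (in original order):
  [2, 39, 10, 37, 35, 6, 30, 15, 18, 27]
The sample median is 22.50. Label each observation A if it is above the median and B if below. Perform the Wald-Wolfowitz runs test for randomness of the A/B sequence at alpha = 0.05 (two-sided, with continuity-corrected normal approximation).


Step 1: Compute median = 22.50; label A = above, B = below.
Labels in order: BABAABABBA  (n_A = 5, n_B = 5)
Step 2: Count runs R = 8.
Step 3: Under H0 (random ordering), E[R] = 2*n_A*n_B/(n_A+n_B) + 1 = 2*5*5/10 + 1 = 6.0000.
        Var[R] = 2*n_A*n_B*(2*n_A*n_B - n_A - n_B) / ((n_A+n_B)^2 * (n_A+n_B-1)) = 2000/900 = 2.2222.
        SD[R] = 1.4907.
Step 4: Continuity-corrected z = (R - 0.5 - E[R]) / SD[R] = (8 - 0.5 - 6.0000) / 1.4907 = 1.0062.
Step 5: Two-sided p-value via normal approximation = 2*(1 - Phi(|z|)) = 0.314305.
Step 6: alpha = 0.05. fail to reject H0.

R = 8, z = 1.0062, p = 0.314305, fail to reject H0.


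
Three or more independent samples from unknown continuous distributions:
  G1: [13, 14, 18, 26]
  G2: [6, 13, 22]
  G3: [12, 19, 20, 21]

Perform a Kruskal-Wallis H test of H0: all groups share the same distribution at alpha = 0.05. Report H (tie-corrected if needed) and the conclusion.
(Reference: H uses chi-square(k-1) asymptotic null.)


Step 1: Combine all N = 11 observations and assign midranks.
sorted (value, group, rank): (6,G2,1), (12,G3,2), (13,G1,3.5), (13,G2,3.5), (14,G1,5), (18,G1,6), (19,G3,7), (20,G3,8), (21,G3,9), (22,G2,10), (26,G1,11)
Step 2: Sum ranks within each group.
R_1 = 25.5 (n_1 = 4)
R_2 = 14.5 (n_2 = 3)
R_3 = 26 (n_3 = 4)
Step 3: H = 12/(N(N+1)) * sum(R_i^2/n_i) - 3(N+1)
     = 12/(11*12) * (25.5^2/4 + 14.5^2/3 + 26^2/4) - 3*12
     = 0.090909 * 401.646 - 36
     = 0.513258.
Step 4: Ties present; correction factor C = 1 - 6/(11^3 - 11) = 0.995455. Corrected H = 0.513258 / 0.995455 = 0.515601.
Step 5: Under H0, H ~ chi^2(2); p-value = 0.772749.
Step 6: alpha = 0.05. fail to reject H0.

H = 0.5156, df = 2, p = 0.772749, fail to reject H0.


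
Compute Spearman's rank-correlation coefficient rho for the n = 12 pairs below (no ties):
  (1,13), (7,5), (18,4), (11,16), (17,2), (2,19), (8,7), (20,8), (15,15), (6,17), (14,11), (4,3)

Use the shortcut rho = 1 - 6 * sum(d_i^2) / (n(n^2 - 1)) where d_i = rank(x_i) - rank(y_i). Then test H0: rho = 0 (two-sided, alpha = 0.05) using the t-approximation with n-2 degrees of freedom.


Step 1: Rank x and y separately (midranks; no ties here).
rank(x): 1->1, 7->5, 18->11, 11->7, 17->10, 2->2, 8->6, 20->12, 15->9, 6->4, 14->8, 4->3
rank(y): 13->8, 5->4, 4->3, 16->10, 2->1, 19->12, 7->5, 8->6, 15->9, 17->11, 11->7, 3->2
Step 2: d_i = R_x(i) - R_y(i); compute d_i^2.
  (1-8)^2=49, (5-4)^2=1, (11-3)^2=64, (7-10)^2=9, (10-1)^2=81, (2-12)^2=100, (6-5)^2=1, (12-6)^2=36, (9-9)^2=0, (4-11)^2=49, (8-7)^2=1, (3-2)^2=1
sum(d^2) = 392.
Step 3: rho = 1 - 6*392 / (12*(12^2 - 1)) = 1 - 2352/1716 = -0.370629.
Step 4: Under H0, t = rho * sqrt((n-2)/(1-rho^2)) = -1.2619 ~ t(10).
Step 5: Two-sided p-value from the t-distribution with 10 df = 0.235621.
Step 6: alpha = 0.05. fail to reject H0.

rho = -0.3706, p = 0.235621, fail to reject H0 at alpha = 0.05.


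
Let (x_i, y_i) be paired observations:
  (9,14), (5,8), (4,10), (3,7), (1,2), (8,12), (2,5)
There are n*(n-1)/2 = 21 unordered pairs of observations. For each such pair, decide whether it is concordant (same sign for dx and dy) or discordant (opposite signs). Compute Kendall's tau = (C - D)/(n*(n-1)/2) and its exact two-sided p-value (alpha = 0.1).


Step 1: Enumerate the 21 unordered pairs (i,j) with i<j and classify each by sign(x_j-x_i) * sign(y_j-y_i).
  (1,2):dx=-4,dy=-6->C; (1,3):dx=-5,dy=-4->C; (1,4):dx=-6,dy=-7->C; (1,5):dx=-8,dy=-12->C
  (1,6):dx=-1,dy=-2->C; (1,7):dx=-7,dy=-9->C; (2,3):dx=-1,dy=+2->D; (2,4):dx=-2,dy=-1->C
  (2,5):dx=-4,dy=-6->C; (2,6):dx=+3,dy=+4->C; (2,7):dx=-3,dy=-3->C; (3,4):dx=-1,dy=-3->C
  (3,5):dx=-3,dy=-8->C; (3,6):dx=+4,dy=+2->C; (3,7):dx=-2,dy=-5->C; (4,5):dx=-2,dy=-5->C
  (4,6):dx=+5,dy=+5->C; (4,7):dx=-1,dy=-2->C; (5,6):dx=+7,dy=+10->C; (5,7):dx=+1,dy=+3->C
  (6,7):dx=-6,dy=-7->C
Step 2: C = 20, D = 1, total pairs = 21.
Step 3: tau = (C - D)/(n(n-1)/2) = (20 - 1)/21 = 0.904762.
Step 4: Exact two-sided p-value (enumerate n! = 5040 permutations of y under H0): p = 0.002778.
Step 5: alpha = 0.1. reject H0.

tau_b = 0.9048 (C=20, D=1), p = 0.002778, reject H0.


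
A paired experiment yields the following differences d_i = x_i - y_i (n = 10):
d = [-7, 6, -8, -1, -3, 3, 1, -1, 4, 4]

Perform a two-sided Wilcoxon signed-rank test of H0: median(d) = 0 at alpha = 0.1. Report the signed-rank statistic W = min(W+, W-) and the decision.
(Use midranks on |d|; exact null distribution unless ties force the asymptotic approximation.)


Step 1: Drop any zero differences (none here) and take |d_i|.
|d| = [7, 6, 8, 1, 3, 3, 1, 1, 4, 4]
Step 2: Midrank |d_i| (ties get averaged ranks).
ranks: |7|->9, |6|->8, |8|->10, |1|->2, |3|->4.5, |3|->4.5, |1|->2, |1|->2, |4|->6.5, |4|->6.5
Step 3: Attach original signs; sum ranks with positive sign and with negative sign.
W+ = 8 + 4.5 + 2 + 6.5 + 6.5 = 27.5
W- = 9 + 10 + 2 + 4.5 + 2 = 27.5
(Check: W+ + W- = 55 should equal n(n+1)/2 = 55.)
Step 4: Test statistic W = min(W+, W-) = 27.5.
Step 5: Ties in |d|, so use the tie-corrected normal approximation.
        E[W] = n(n+1)/4 = 10*11/4 = 27.5.
        Tie groups: |d|=1 (t=3), |d|=3 (t=2), |d|=4 (t=2); sum(t^3 - t) = 36.
        Var[W] = n(n+1)(2n+1)/24 - sum(t^3-t)/48 = 2310/24 - 36/48 = 95.5.
        z = (W - E[W]) / sqrt(Var[W]) = (27.5 - 27.5) / 9.7724 = 0.0000.
        Two-sided p = 2*Phi(z) = 1.000000.
Step 6: alpha = 0.1. fail to reject H0.

W+ = 27.5, W- = 27.5, W = min = 27.5, p = 1.000000, fail to reject H0.


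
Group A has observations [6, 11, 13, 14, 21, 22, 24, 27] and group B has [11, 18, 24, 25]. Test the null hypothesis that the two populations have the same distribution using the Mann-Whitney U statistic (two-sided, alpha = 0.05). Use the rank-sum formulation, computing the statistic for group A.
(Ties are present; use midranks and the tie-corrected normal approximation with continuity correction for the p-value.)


Step 1: Combine and sort all 12 observations; assign midranks.
sorted (value, group): (6,X), (11,X), (11,Y), (13,X), (14,X), (18,Y), (21,X), (22,X), (24,X), (24,Y), (25,Y), (27,X)
ranks: 6->1, 11->2.5, 11->2.5, 13->4, 14->5, 18->6, 21->7, 22->8, 24->9.5, 24->9.5, 25->11, 27->12
Step 2: Rank sum for X: R1 = 1 + 2.5 + 4 + 5 + 7 + 8 + 9.5 + 12 = 49.
Step 3: U_X = R1 - n1(n1+1)/2 = 49 - 8*9/2 = 49 - 36 = 13.
       U_Y = n1*n2 - U_X = 32 - 13 = 19.
Step 4: Ties are present, so use the tie-corrected normal approximation (with continuity correction) for the p-value.
Step 5: p-value = 0.670038; compare to alpha = 0.05. fail to reject H0.

U_X = 13, p = 0.670038, fail to reject H0 at alpha = 0.05.


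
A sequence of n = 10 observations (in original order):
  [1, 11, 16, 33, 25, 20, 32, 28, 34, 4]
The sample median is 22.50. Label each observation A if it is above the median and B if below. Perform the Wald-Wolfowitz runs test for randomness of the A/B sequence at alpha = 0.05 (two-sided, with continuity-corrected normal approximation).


Step 1: Compute median = 22.50; label A = above, B = below.
Labels in order: BBBAABAAAB  (n_A = 5, n_B = 5)
Step 2: Count runs R = 5.
Step 3: Under H0 (random ordering), E[R] = 2*n_A*n_B/(n_A+n_B) + 1 = 2*5*5/10 + 1 = 6.0000.
        Var[R] = 2*n_A*n_B*(2*n_A*n_B - n_A - n_B) / ((n_A+n_B)^2 * (n_A+n_B-1)) = 2000/900 = 2.2222.
        SD[R] = 1.4907.
Step 4: Continuity-corrected z = (R + 0.5 - E[R]) / SD[R] = (5 + 0.5 - 6.0000) / 1.4907 = -0.3354.
Step 5: Two-sided p-value via normal approximation = 2*(1 - Phi(|z|)) = 0.737316.
Step 6: alpha = 0.05. fail to reject H0.

R = 5, z = -0.3354, p = 0.737316, fail to reject H0.


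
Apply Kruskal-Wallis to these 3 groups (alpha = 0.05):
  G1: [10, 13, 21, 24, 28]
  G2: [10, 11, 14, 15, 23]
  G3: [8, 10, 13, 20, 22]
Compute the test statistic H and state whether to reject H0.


Step 1: Combine all N = 15 observations and assign midranks.
sorted (value, group, rank): (8,G3,1), (10,G1,3), (10,G2,3), (10,G3,3), (11,G2,5), (13,G1,6.5), (13,G3,6.5), (14,G2,8), (15,G2,9), (20,G3,10), (21,G1,11), (22,G3,12), (23,G2,13), (24,G1,14), (28,G1,15)
Step 2: Sum ranks within each group.
R_1 = 49.5 (n_1 = 5)
R_2 = 38 (n_2 = 5)
R_3 = 32.5 (n_3 = 5)
Step 3: H = 12/(N(N+1)) * sum(R_i^2/n_i) - 3(N+1)
     = 12/(15*16) * (49.5^2/5 + 38^2/5 + 32.5^2/5) - 3*16
     = 0.050000 * 990.1 - 48
     = 1.505000.
Step 4: Ties present; correction factor C = 1 - 30/(15^3 - 15) = 0.991071. Corrected H = 1.505000 / 0.991071 = 1.518559.
Step 5: Under H0, H ~ chi^2(2); p-value = 0.468004.
Step 6: alpha = 0.05. fail to reject H0.

H = 1.5186, df = 2, p = 0.468004, fail to reject H0.


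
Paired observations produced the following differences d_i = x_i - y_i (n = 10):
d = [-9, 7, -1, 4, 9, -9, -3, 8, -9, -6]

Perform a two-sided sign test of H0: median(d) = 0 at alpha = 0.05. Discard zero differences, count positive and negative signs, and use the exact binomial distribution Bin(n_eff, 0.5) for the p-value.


Step 1: Discard zero differences. Original n = 10; n_eff = number of nonzero differences = 10.
Nonzero differences (with sign): -9, +7, -1, +4, +9, -9, -3, +8, -9, -6
Step 2: Count signs: positive = 4, negative = 6.
Step 3: Under H0: P(positive) = 0.5, so the number of positives S ~ Bin(10, 0.5).
Step 4: Two-sided exact p-value = sum of Bin(10,0.5) probabilities at or below the observed probability = 0.753906.
Step 5: alpha = 0.05. fail to reject H0.

n_eff = 10, pos = 4, neg = 6, p = 0.753906, fail to reject H0.


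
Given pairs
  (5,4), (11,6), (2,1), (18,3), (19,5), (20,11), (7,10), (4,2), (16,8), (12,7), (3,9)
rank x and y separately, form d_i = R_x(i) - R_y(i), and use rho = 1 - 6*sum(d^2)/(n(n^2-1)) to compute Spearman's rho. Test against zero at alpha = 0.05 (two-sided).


Step 1: Rank x and y separately (midranks; no ties here).
rank(x): 5->4, 11->6, 2->1, 18->9, 19->10, 20->11, 7->5, 4->3, 16->8, 12->7, 3->2
rank(y): 4->4, 6->6, 1->1, 3->3, 5->5, 11->11, 10->10, 2->2, 8->8, 7->7, 9->9
Step 2: d_i = R_x(i) - R_y(i); compute d_i^2.
  (4-4)^2=0, (6-6)^2=0, (1-1)^2=0, (9-3)^2=36, (10-5)^2=25, (11-11)^2=0, (5-10)^2=25, (3-2)^2=1, (8-8)^2=0, (7-7)^2=0, (2-9)^2=49
sum(d^2) = 136.
Step 3: rho = 1 - 6*136 / (11*(11^2 - 1)) = 1 - 816/1320 = 0.381818.
Step 4: Under H0, t = rho * sqrt((n-2)/(1-rho^2)) = 1.2394 ~ t(9).
Step 5: Two-sided p-value from the t-distribution with 9 df = 0.246560.
Step 6: alpha = 0.05. fail to reject H0.

rho = 0.3818, p = 0.246560, fail to reject H0 at alpha = 0.05.


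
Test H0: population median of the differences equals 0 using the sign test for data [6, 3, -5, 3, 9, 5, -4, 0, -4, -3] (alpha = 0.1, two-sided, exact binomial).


Step 1: Discard zero differences. Original n = 10; n_eff = number of nonzero differences = 9.
Nonzero differences (with sign): +6, +3, -5, +3, +9, +5, -4, -4, -3
Step 2: Count signs: positive = 5, negative = 4.
Step 3: Under H0: P(positive) = 0.5, so the number of positives S ~ Bin(9, 0.5).
Step 4: Two-sided exact p-value = sum of Bin(9,0.5) probabilities at or below the observed probability = 1.000000.
Step 5: alpha = 0.1. fail to reject H0.

n_eff = 9, pos = 5, neg = 4, p = 1.000000, fail to reject H0.


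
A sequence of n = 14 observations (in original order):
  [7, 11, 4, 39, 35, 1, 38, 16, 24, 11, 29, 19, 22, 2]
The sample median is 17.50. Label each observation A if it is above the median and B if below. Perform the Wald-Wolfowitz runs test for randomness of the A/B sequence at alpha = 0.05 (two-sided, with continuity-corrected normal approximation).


Step 1: Compute median = 17.50; label A = above, B = below.
Labels in order: BBBAABABABAAAB  (n_A = 7, n_B = 7)
Step 2: Count runs R = 9.
Step 3: Under H0 (random ordering), E[R] = 2*n_A*n_B/(n_A+n_B) + 1 = 2*7*7/14 + 1 = 8.0000.
        Var[R] = 2*n_A*n_B*(2*n_A*n_B - n_A - n_B) / ((n_A+n_B)^2 * (n_A+n_B-1)) = 8232/2548 = 3.2308.
        SD[R] = 1.7974.
Step 4: Continuity-corrected z = (R - 0.5 - E[R]) / SD[R] = (9 - 0.5 - 8.0000) / 1.7974 = 0.2782.
Step 5: Two-sided p-value via normal approximation = 2*(1 - Phi(|z|)) = 0.780879.
Step 6: alpha = 0.05. fail to reject H0.

R = 9, z = 0.2782, p = 0.780879, fail to reject H0.


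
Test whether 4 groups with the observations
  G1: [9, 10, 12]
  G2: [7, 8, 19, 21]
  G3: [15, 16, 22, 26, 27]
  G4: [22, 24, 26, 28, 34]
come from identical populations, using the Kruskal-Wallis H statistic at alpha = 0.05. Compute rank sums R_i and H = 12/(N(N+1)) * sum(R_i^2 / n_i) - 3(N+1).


Step 1: Combine all N = 17 observations and assign midranks.
sorted (value, group, rank): (7,G2,1), (8,G2,2), (9,G1,3), (10,G1,4), (12,G1,5), (15,G3,6), (16,G3,7), (19,G2,8), (21,G2,9), (22,G3,10.5), (22,G4,10.5), (24,G4,12), (26,G3,13.5), (26,G4,13.5), (27,G3,15), (28,G4,16), (34,G4,17)
Step 2: Sum ranks within each group.
R_1 = 12 (n_1 = 3)
R_2 = 20 (n_2 = 4)
R_3 = 52 (n_3 = 5)
R_4 = 69 (n_4 = 5)
Step 3: H = 12/(N(N+1)) * sum(R_i^2/n_i) - 3(N+1)
     = 12/(17*18) * (12^2/3 + 20^2/4 + 52^2/5 + 69^2/5) - 3*18
     = 0.039216 * 1641 - 54
     = 10.352941.
Step 4: Ties present; correction factor C = 1 - 12/(17^3 - 17) = 0.997549. Corrected H = 10.352941 / 0.997549 = 10.378378.
Step 5: Under H0, H ~ chi^2(3); p-value = 0.015609.
Step 6: alpha = 0.05. reject H0.

H = 10.3784, df = 3, p = 0.015609, reject H0.


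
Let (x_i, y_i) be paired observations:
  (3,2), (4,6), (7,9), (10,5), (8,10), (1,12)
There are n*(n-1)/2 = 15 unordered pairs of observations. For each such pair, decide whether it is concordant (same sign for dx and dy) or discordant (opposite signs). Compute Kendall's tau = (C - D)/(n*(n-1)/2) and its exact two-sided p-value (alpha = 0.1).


Step 1: Enumerate the 15 unordered pairs (i,j) with i<j and classify each by sign(x_j-x_i) * sign(y_j-y_i).
  (1,2):dx=+1,dy=+4->C; (1,3):dx=+4,dy=+7->C; (1,4):dx=+7,dy=+3->C; (1,5):dx=+5,dy=+8->C
  (1,6):dx=-2,dy=+10->D; (2,3):dx=+3,dy=+3->C; (2,4):dx=+6,dy=-1->D; (2,5):dx=+4,dy=+4->C
  (2,6):dx=-3,dy=+6->D; (3,4):dx=+3,dy=-4->D; (3,5):dx=+1,dy=+1->C; (3,6):dx=-6,dy=+3->D
  (4,5):dx=-2,dy=+5->D; (4,6):dx=-9,dy=+7->D; (5,6):dx=-7,dy=+2->D
Step 2: C = 7, D = 8, total pairs = 15.
Step 3: tau = (C - D)/(n(n-1)/2) = (7 - 8)/15 = -0.066667.
Step 4: Exact two-sided p-value (enumerate n! = 720 permutations of y under H0): p = 1.000000.
Step 5: alpha = 0.1. fail to reject H0.

tau_b = -0.0667 (C=7, D=8), p = 1.000000, fail to reject H0.


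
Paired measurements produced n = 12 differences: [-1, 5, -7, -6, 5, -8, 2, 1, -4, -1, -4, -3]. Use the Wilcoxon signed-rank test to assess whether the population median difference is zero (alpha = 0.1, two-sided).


Step 1: Drop any zero differences (none here) and take |d_i|.
|d| = [1, 5, 7, 6, 5, 8, 2, 1, 4, 1, 4, 3]
Step 2: Midrank |d_i| (ties get averaged ranks).
ranks: |1|->2, |5|->8.5, |7|->11, |6|->10, |5|->8.5, |8|->12, |2|->4, |1|->2, |4|->6.5, |1|->2, |4|->6.5, |3|->5
Step 3: Attach original signs; sum ranks with positive sign and with negative sign.
W+ = 8.5 + 8.5 + 4 + 2 = 23
W- = 2 + 11 + 10 + 12 + 6.5 + 2 + 6.5 + 5 = 55
(Check: W+ + W- = 78 should equal n(n+1)/2 = 78.)
Step 4: Test statistic W = min(W+, W-) = 23.
Step 5: Ties in |d|, so use the tie-corrected normal approximation.
        E[W] = n(n+1)/4 = 12*13/4 = 39.
        Tie groups: |d|=1 (t=3), |d|=4 (t=2), |d|=5 (t=2); sum(t^3 - t) = 36.
        Var[W] = n(n+1)(2n+1)/24 - sum(t^3-t)/48 = 3900/24 - 36/48 = 161.75.
        z = (W - E[W]) / sqrt(Var[W]) = (23 - 39) / 12.7181 = -1.2580.
        Two-sided p = 2*Phi(z) = 0.208374.
Step 6: alpha = 0.1. fail to reject H0.

W+ = 23, W- = 55, W = min = 23, p = 0.208374, fail to reject H0.
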